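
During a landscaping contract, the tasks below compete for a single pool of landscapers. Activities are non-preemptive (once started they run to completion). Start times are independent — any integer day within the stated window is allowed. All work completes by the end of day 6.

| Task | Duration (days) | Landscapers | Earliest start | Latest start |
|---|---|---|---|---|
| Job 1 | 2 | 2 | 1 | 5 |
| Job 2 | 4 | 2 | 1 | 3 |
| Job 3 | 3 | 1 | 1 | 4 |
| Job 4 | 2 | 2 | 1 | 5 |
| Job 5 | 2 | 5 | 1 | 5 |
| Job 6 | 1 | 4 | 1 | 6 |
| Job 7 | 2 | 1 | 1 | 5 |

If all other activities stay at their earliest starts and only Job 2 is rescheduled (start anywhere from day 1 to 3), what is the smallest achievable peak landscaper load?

Job 2@1: d1:17  d2:13  d3:3  d4:2  d5:0  d6:0 → peak 17
Job 2@2: d1:15  d2:13  d3:3  d4:2  d5:2  d6:0 → peak 15
Job 2@3: d1:15  d2:11  d3:3  d4:2  d5:2  d6:2 → peak 15
Best is Job 2@2, peak 15.

15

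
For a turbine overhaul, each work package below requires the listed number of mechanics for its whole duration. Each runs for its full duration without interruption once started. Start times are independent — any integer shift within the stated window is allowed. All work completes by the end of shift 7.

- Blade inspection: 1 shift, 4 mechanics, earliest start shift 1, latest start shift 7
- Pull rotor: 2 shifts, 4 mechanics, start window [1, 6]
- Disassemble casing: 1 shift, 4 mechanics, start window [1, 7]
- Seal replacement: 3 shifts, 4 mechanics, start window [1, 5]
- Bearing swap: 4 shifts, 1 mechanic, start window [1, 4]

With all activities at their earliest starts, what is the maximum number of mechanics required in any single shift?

17

Early-start schedule: Blade inspection@1, Pull rotor@1, Disassemble casing@1, Seal replacement@1, Bearing swap@1.
Load per shift: shift 1: 17, shift 2: 9, shift 3: 5, shift 4: 1, shift 5: 0, shift 6: 0, shift 7: 0.
Peak is 17.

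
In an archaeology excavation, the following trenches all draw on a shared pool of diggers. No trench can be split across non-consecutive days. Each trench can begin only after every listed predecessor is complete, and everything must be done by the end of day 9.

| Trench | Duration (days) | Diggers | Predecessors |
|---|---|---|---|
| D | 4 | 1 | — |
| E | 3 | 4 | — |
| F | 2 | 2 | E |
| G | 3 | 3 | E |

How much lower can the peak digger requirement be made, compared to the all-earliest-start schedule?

Early-start peak: d1:5  d2:5  d3:5  d4:6  d5:5  d6:3  d7:0  d8:0  d9:0 ⇒ 6.
Leveled (D@4, E@1, F@4, G@6): d1:4  d2:4  d3:4  d4:3  d5:3  d6:4  d7:4  d8:3  d9:0 ⇒ 4.
Reduction 6 − 4 = 2.

2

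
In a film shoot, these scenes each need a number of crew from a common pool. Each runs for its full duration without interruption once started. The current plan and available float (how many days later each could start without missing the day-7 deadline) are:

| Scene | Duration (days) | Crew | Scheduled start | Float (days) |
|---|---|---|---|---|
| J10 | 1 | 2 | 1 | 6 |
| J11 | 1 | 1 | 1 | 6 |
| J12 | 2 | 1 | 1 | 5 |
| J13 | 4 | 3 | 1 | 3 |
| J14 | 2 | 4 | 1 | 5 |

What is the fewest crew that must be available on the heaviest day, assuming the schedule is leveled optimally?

4

Early-start (J10@1, J11@1, J12@1, J13@1, J14@1) gives peak 11: d1:11  d2:8  d3:3  d4:3  d5:0  d6:0  d7:0.
Shift J13→2, J14→6.
Schedule J10@1, J11@1, J12@1, J13@2, J14@6: d1:4  d2:4  d3:3  d4:3  d5:3  d6:4  d7:4 — peak 4.
Total crew member-days = 25 over 7 days ⇒ peak ≥ ⌈25/7⌉ = 4, so 4 is optimal.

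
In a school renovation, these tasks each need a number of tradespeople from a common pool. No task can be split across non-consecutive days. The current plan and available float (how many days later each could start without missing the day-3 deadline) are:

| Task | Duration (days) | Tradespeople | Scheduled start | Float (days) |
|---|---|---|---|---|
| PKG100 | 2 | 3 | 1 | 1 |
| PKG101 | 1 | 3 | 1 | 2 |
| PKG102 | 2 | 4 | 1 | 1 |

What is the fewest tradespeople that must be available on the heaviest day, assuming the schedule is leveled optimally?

Early-start (PKG100@1, PKG101@1, PKG102@1) gives peak 10: d1:10  d2:7  d3:0.
Shift PKG102→2.
Schedule PKG100@1, PKG101@1, PKG102@2: d1:6  d2:7  d3:4 — peak 7.
No arrangement of the 12 feasible schedules does better.

7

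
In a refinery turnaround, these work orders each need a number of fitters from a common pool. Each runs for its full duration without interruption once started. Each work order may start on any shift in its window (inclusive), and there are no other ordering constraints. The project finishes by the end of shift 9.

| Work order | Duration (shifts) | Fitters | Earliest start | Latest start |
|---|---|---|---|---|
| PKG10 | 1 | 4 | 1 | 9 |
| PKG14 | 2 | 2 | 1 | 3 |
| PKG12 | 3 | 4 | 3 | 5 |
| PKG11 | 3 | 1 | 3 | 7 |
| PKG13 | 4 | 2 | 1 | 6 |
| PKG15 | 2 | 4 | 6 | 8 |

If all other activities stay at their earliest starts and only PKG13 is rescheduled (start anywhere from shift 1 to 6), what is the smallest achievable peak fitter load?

6

PKG13@1: s1:8  s2:4  s3:7  s4:7  s5:5  s6:4  s7:4  s8:0  s9:0 → peak 8
PKG13@2: s1:6  s2:4  s3:7  s4:7  s5:7  s6:4  s7:4  s8:0  s9:0 → peak 7
PKG13@3: s1:6  s2:2  s3:7  s4:7  s5:7  s6:6  s7:4  s8:0  s9:0 → peak 7
PKG13@4: s1:6  s2:2  s3:5  s4:7  s5:7  s6:6  s7:6  s8:0  s9:0 → peak 7
PKG13@5: s1:6  s2:2  s3:5  s4:5  s5:7  s6:6  s7:6  s8:2  s9:0 → peak 7
PKG13@6: s1:6  s2:2  s3:5  s4:5  s5:5  s6:6  s7:6  s8:2  s9:2 → peak 6
Best is PKG13@6, peak 6.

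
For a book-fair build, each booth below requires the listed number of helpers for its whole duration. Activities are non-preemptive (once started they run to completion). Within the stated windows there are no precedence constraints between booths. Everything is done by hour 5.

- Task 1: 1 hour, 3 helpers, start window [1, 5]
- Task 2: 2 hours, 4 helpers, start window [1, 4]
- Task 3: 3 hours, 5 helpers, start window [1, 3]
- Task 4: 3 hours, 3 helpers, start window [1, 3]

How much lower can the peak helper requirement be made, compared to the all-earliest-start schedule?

Early-start peak: h1:15  h2:12  h3:8  h4:0  h5:0 ⇒ 15.
Leveled (Task 1@1, Task 2@1, Task 3@3, Task 4@2): h1:7  h2:7  h3:8  h4:8  h5:5 ⇒ 8.
Reduction 15 − 8 = 7.

7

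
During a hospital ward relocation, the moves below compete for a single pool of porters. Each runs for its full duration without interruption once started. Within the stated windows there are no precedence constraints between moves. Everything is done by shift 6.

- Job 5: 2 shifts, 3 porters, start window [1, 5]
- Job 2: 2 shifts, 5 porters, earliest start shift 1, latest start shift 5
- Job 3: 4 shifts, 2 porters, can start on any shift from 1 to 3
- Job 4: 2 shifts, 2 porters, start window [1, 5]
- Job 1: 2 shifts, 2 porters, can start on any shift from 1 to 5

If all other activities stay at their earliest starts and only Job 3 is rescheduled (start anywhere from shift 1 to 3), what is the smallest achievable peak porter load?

12

Job 3@1: s1:14  s2:14  s3:2  s4:2  s5:0  s6:0 → peak 14
Job 3@2: s1:12  s2:14  s3:2  s4:2  s5:2  s6:0 → peak 14
Job 3@3: s1:12  s2:12  s3:2  s4:2  s5:2  s6:2 → peak 12
Best is Job 3@3, peak 12.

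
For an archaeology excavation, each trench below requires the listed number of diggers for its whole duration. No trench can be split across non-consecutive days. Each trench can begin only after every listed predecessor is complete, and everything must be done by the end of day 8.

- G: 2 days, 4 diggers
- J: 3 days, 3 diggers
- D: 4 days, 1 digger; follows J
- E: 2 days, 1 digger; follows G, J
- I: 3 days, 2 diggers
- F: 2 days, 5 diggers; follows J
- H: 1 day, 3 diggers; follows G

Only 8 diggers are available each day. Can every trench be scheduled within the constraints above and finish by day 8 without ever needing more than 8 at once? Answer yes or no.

yes

Schedule G@1, J@1, D@4, E@4, I@3, F@6, H@4: d1:7  d2:7  d3:5  d4:7  d5:4  d6:6  d7:6  d8:0 — peak 7 ≤ 8.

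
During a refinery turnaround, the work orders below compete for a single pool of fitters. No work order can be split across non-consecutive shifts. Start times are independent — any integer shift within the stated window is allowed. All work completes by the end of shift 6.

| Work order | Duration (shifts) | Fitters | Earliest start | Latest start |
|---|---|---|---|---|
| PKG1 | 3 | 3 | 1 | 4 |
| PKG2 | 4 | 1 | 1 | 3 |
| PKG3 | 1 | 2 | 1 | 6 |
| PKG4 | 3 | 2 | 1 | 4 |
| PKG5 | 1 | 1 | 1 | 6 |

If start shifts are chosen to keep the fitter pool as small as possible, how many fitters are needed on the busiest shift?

4

Early-start (PKG1@1, PKG2@1, PKG3@1, PKG4@1, PKG5@1) gives peak 9: s1:9  s2:6  s3:6  s4:1  s5:0  s6:0.
Shift PKG3→5, PKG4→4, PKG5→4.
Schedule PKG1@1, PKG2@1, PKG3@5, PKG4@4, PKG5@4: s1:4  s2:4  s3:4  s4:4  s5:4  s6:2 — peak 4.
Total fitter-shifts = 22 over 6 shifts ⇒ peak ≥ ⌈22/6⌉ = 4, so 4 is optimal.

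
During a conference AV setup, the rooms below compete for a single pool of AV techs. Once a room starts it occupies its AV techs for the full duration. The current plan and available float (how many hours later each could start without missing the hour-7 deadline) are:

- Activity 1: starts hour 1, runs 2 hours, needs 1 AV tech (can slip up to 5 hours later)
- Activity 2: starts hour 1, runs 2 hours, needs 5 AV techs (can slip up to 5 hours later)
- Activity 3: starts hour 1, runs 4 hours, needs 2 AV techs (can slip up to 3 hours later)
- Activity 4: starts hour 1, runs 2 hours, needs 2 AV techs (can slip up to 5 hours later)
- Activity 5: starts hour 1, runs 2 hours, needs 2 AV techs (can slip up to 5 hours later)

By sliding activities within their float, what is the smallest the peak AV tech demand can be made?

5

Early-start (Activity 1@1, Activity 2@1, Activity 3@1, Activity 4@1, Activity 5@1) gives peak 12: h1:12  h2:12  h3:2  h4:2  h5:0  h6:0  h7:0.
Shift Activity 2→5, Activity 5→3.
Schedule Activity 1@1, Activity 2@5, Activity 3@1, Activity 4@1, Activity 5@3: h1:5  h2:5  h3:4  h4:4  h5:5  h6:5  h7:0 — peak 5.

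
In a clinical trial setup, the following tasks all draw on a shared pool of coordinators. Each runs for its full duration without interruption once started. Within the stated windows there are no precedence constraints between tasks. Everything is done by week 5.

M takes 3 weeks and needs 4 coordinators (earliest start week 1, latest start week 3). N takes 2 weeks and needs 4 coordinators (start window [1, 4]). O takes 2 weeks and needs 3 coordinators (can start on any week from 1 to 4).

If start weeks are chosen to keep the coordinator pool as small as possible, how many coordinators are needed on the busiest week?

Early-start (M@1, N@1, O@1) gives peak 11: w1:11  w2:11  w3:4  w4:0  w5:0.
Shift N→4.
Schedule M@1, N@4, O@1: w1:7  w2:7  w3:4  w4:4  w5:4 — peak 7.

7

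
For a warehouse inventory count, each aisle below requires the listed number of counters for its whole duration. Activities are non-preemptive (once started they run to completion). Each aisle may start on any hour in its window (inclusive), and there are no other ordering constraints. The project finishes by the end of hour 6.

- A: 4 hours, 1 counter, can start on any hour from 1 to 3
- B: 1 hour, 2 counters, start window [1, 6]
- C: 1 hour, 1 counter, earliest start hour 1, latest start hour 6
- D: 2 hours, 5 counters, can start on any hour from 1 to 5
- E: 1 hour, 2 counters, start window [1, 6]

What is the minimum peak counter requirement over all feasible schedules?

Early-start (A@1, B@1, C@1, D@1, E@1) gives peak 11: h1:11  h2:6  h3:1  h4:1  h5:0  h6:0.
Shift D→5, E→2.
Schedule A@1, B@1, C@1, D@5, E@2: h1:4  h2:3  h3:1  h4:1  h5:5  h6:5 — peak 5.

5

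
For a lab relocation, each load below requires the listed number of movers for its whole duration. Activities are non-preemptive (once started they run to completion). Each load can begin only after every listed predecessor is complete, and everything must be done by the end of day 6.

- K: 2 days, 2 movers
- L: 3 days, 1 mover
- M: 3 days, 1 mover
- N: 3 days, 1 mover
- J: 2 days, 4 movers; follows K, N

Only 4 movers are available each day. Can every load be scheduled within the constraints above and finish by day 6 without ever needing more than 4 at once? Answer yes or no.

The minimum achievable peak is 5; 4 < 5, so no feasible schedule stays within the cap.

no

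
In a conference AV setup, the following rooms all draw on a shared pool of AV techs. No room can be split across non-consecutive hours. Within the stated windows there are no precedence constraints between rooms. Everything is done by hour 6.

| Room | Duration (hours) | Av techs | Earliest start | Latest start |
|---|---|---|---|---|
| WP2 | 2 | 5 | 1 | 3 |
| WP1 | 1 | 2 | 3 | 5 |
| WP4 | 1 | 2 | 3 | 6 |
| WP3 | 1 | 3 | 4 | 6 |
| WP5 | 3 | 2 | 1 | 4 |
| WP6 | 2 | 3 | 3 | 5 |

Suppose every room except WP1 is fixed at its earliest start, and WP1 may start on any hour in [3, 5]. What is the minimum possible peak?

WP1@3: h1:7  h2:7  h3:9  h4:6  h5:0  h6:0 → peak 9
WP1@4: h1:7  h2:7  h3:7  h4:8  h5:0  h6:0 → peak 8
WP1@5: h1:7  h2:7  h3:7  h4:6  h5:2  h6:0 → peak 7
Best is WP1@5, peak 7.

7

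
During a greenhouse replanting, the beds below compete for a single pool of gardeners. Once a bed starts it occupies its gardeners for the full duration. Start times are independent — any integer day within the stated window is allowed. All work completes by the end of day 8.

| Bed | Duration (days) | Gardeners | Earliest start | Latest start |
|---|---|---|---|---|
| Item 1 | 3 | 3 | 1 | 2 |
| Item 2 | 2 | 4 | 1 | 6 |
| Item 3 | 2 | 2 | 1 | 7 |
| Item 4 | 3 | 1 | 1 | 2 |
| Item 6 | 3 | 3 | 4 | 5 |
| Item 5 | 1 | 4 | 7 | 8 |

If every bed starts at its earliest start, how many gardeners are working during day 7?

At early start, day 7 has: Item 5.
Demand: 4 = 4.

4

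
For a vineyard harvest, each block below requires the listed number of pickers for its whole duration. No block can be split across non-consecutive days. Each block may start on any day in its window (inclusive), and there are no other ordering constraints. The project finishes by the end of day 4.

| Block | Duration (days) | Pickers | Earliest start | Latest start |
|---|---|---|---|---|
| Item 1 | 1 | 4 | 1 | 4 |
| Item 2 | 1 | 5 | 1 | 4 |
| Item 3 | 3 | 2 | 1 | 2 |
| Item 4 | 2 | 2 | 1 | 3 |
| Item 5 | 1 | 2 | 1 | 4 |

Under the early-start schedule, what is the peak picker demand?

15

Early-start schedule: Item 1@1, Item 2@1, Item 3@1, Item 4@1, Item 5@1.
Load per day: day 1: 15, day 2: 4, day 3: 2, day 4: 0.
Peak is 15.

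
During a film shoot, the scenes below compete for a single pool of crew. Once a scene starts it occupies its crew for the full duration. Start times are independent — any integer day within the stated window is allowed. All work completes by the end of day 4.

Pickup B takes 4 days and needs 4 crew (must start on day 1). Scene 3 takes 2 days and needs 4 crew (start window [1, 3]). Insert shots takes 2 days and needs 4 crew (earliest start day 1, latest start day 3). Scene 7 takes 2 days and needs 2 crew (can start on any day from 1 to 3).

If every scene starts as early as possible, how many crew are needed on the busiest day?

14

Early-start schedule: Pickup B@1, Scene 3@1, Insert shots@1, Scene 7@1.
Load per day: day 1: 14, day 2: 14, day 3: 4, day 4: 4.
Peak is 14.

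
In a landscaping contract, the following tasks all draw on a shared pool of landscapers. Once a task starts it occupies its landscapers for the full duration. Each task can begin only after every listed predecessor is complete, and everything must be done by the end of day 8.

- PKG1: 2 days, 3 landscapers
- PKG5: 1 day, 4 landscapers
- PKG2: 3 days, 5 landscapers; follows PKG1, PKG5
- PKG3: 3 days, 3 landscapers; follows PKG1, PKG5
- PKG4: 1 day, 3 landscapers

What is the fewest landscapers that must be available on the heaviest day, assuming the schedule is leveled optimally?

Early-start (PKG1@1, PKG5@1, PKG2@3, PKG3@3, PKG4@1) gives peak 10: d1:10  d2:3  d3:8  d4:8  d5:8  d6:0  d7:0  d8:0.
Shift PKG3→6, PKG4→2.
Schedule PKG1@1, PKG5@1, PKG2@3, PKG3@6, PKG4@2: d1:7  d2:6  d3:5  d4:5  d5:5  d6:3  d7:3  d8:3 — peak 7.

7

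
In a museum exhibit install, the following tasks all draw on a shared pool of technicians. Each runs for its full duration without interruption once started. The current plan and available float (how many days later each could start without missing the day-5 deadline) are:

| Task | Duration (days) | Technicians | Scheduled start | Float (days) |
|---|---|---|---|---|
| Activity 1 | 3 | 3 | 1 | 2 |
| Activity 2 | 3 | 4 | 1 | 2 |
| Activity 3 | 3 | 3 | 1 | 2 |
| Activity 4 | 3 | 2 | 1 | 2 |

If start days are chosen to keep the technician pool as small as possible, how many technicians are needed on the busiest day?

Schedule Activity 1@1, Activity 2@1, Activity 3@1, Activity 4@1: d1:12  d2:12  d3:12  d4:0  d5:0 — peak 12.

12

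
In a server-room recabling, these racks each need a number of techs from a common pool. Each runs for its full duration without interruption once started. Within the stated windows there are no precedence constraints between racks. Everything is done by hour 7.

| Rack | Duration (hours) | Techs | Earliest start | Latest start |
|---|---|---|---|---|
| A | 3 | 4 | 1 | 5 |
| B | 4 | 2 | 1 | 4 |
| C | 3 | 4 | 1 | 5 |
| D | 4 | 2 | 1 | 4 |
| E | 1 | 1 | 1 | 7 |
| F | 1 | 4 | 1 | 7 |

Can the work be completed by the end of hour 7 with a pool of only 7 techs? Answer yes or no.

no

The minimum achievable peak is 8; 7 < 8, so no feasible schedule stays within the cap.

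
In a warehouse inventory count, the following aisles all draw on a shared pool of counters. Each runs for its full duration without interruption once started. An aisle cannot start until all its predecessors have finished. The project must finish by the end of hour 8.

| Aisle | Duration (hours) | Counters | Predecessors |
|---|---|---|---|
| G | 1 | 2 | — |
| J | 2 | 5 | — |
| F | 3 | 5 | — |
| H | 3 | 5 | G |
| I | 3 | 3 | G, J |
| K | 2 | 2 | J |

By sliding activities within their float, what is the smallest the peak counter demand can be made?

Early-start (G@1, J@1, F@1, H@2, I@3, K@3) gives peak 15: h1:12  h2:15  h3:15  h4:10  h5:3  h6:0  h7:0  h8:0.
Shift F→3, H→6, K→6.
Schedule G@1, J@1, F@3, H@6, I@3, K@6: h1:7  h2:5  h3:8  h4:8  h5:8  h6:7  h7:7  h8:5 — peak 8.

8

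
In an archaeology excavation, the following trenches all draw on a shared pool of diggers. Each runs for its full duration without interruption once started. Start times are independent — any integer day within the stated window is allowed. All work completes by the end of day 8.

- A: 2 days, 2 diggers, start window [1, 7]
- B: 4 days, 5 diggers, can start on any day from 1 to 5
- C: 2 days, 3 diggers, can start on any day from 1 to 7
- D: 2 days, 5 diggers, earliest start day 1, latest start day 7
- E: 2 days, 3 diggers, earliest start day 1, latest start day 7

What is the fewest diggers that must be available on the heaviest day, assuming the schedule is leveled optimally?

7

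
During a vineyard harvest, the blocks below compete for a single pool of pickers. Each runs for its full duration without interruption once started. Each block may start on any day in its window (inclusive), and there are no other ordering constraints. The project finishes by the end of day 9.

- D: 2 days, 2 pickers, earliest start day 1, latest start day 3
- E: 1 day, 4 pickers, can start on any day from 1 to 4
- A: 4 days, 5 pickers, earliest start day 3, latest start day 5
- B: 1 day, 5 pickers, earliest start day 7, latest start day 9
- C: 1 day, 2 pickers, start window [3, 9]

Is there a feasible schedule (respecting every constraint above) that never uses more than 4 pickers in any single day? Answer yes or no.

no

The minimum achievable peak is 5; 4 < 5, so no feasible schedule stays within the cap.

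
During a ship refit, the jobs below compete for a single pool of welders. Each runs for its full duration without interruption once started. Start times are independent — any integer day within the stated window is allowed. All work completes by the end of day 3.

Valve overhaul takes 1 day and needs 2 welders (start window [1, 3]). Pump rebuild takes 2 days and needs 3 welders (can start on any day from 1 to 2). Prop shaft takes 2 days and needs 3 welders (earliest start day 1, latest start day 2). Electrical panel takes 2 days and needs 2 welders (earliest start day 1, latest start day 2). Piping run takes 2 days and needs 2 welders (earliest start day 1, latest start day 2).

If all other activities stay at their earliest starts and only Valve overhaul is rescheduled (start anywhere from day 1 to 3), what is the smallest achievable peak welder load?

10

Valve overhaul@1: d1:12  d2:10  d3:0 → peak 12
Valve overhaul@2: d1:10  d2:12  d3:0 → peak 12
Valve overhaul@3: d1:10  d2:10  d3:2 → peak 10
Best is Valve overhaul@3, peak 10.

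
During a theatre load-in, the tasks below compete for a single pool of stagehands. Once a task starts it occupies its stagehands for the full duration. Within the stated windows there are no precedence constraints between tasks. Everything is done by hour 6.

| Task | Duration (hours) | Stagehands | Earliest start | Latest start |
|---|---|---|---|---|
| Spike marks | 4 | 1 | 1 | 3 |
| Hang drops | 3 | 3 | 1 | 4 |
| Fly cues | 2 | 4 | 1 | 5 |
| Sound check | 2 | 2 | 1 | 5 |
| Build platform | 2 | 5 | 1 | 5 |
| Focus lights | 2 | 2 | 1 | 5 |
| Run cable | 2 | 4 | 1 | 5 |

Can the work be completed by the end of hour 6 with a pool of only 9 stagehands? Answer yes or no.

Schedule Spike marks@1, Hang drops@1, Fly cues@1, Sound check@3, Build platform@5, Focus lights@3, Run cable@4: h1:8  h2:8  h3:8  h4:9  h5:9  h6:5 — peak 9 ≤ 9.

yes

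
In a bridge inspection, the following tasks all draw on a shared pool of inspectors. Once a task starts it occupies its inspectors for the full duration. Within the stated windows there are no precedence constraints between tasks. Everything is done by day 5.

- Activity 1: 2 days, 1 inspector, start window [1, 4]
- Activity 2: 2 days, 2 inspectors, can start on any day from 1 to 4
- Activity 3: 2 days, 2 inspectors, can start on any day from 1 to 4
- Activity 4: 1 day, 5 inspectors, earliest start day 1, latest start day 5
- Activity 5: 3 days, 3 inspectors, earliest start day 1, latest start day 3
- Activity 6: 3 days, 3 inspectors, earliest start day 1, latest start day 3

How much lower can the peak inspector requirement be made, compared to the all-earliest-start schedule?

Early-start peak: d1:16  d2:11  d3:6  d4:0  d5:0 ⇒ 16.
Leveled (Activity 1@1, Activity 2@1, Activity 3@1, Activity 4@4, Activity 5@1, Activity 6@3): d1:8  d2:8  d3:6  d4:8  d5:3 ⇒ 8.
Reduction 16 − 8 = 8.

8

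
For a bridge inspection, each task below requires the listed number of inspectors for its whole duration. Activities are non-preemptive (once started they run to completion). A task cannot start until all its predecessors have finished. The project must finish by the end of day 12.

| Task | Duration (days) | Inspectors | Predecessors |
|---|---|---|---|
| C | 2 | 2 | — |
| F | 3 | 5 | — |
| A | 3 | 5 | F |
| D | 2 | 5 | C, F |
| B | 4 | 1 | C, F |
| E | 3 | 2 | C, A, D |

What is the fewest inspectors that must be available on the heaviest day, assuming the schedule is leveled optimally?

7

Early-start (C@1, F@1, A@4, D@4, B@4, E@7) gives peak 11: d1:7  d2:7  d3:5  d4:11  d5:11  d6:6  d7:3  d8:2  d9:2  d10:0  d11:0  d12:0.
Shift D→7, E→9.
Schedule C@1, F@1, A@4, D@7, B@4, E@9: d1:7  d2:7  d3:5  d4:6  d5:6  d6:6  d7:6  d8:5  d9:2  d10:2  d11:2  d12:0 — peak 7.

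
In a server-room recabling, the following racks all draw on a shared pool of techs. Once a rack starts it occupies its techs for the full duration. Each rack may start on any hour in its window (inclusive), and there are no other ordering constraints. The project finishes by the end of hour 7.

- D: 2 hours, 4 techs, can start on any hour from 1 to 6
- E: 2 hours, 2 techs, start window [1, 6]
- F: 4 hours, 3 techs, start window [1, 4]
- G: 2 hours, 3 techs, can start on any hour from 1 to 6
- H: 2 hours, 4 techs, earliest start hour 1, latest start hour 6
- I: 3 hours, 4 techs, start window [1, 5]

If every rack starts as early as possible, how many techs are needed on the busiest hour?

Early-start schedule: D@1, E@1, F@1, G@1, H@1, I@1.
Load per hour: hour 1: 20, hour 2: 20, hour 3: 7, hour 4: 3, hour 5: 0, hour 6: 0, hour 7: 0.
Peak is 20.

20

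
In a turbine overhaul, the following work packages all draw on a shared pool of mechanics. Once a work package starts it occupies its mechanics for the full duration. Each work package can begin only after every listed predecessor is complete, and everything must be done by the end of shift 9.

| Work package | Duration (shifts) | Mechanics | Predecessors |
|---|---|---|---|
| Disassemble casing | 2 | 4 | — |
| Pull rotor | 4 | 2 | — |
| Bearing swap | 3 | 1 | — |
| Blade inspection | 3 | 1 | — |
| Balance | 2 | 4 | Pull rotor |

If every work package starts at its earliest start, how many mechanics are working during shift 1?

8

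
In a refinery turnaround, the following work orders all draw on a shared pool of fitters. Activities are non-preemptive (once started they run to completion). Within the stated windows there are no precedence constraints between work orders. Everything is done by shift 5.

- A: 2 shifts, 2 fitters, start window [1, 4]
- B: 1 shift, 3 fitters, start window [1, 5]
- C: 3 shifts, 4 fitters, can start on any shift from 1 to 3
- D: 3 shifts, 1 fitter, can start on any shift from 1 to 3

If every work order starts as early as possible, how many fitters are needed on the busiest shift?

Early-start schedule: A@1, B@1, C@1, D@1.
Load per shift: shift 1: 10, shift 2: 7, shift 3: 5, shift 4: 0, shift 5: 0.
Peak is 10.

10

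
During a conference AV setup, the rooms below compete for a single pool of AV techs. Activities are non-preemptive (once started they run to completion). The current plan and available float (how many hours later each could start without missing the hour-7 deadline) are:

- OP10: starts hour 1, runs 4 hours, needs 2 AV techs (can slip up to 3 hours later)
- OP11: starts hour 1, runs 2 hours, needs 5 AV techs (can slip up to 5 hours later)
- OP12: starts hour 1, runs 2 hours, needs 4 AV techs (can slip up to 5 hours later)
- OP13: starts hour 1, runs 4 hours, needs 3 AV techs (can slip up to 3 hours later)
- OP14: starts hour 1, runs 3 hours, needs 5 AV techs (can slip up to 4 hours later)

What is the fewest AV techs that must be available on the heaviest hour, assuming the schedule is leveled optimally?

Early-start (OP10@1, OP11@1, OP12@1, OP13@1, OP14@1) gives peak 19: h1:19  h2:19  h3:10  h4:5  h5:0  h6:0  h7:0.
Shift OP12→3, OP13→3, OP14→5.
Schedule OP10@1, OP11@1, OP12@3, OP13@3, OP14@5: h1:7  h2:7  h3:9  h4:9  h5:8  h6:8  h7:5 — peak 9.

9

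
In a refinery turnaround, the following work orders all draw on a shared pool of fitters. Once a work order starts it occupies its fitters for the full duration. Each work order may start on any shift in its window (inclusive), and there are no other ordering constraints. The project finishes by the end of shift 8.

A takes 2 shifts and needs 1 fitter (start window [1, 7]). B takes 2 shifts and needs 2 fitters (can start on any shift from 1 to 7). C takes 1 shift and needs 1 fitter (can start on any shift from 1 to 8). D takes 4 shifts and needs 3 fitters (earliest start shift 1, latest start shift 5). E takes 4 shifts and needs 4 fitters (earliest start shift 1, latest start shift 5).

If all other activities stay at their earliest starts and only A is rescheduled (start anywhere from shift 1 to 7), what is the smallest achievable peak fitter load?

10

A@1: s1:11  s2:10  s3:7  s4:7  s5:0  s6:0  s7:0  s8:0 → peak 11
A@2: s1:10  s2:10  s3:8  s4:7  s5:0  s6:0  s7:0  s8:0 → peak 10
A@3: s1:10  s2:9  s3:8  s4:8  s5:0  s6:0  s7:0  s8:0 → peak 10
A@4: s1:10  s2:9  s3:7  s4:8  s5:1  s6:0  s7:0  s8:0 → peak 10
A@5: s1:10  s2:9  s3:7  s4:7  s5:1  s6:1  s7:0  s8:0 → peak 10
A@6: s1:10  s2:9  s3:7  s4:7  s5:0  s6:1  s7:1  s8:0 → peak 10
A@7: s1:10  s2:9  s3:7  s4:7  s5:0  s6:0  s7:1  s8:1 → peak 10
Best is A@2, peak 10.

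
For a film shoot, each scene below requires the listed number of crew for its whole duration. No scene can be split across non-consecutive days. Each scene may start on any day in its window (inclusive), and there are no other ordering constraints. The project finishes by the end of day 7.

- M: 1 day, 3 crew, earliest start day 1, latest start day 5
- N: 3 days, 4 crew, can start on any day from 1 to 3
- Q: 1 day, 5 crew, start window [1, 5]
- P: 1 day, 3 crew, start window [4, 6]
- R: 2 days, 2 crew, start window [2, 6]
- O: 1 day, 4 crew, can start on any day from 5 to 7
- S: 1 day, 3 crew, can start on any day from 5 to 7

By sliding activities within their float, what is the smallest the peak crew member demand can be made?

6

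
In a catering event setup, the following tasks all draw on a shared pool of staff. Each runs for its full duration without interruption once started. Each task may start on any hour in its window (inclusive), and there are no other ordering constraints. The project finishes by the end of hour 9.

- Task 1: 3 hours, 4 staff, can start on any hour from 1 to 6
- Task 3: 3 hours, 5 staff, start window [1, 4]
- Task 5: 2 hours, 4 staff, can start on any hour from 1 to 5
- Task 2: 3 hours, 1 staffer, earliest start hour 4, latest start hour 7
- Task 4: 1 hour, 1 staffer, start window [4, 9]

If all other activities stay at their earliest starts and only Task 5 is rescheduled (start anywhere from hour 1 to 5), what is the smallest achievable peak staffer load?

9

Task 5@1: h1:13  h2:13  h3:9  h4:2  h5:1  h6:1  h7:0  h8:0  h9:0 → peak 13
Task 5@2: h1:9  h2:13  h3:13  h4:2  h5:1  h6:1  h7:0  h8:0  h9:0 → peak 13
Task 5@3: h1:9  h2:9  h3:13  h4:6  h5:1  h6:1  h7:0  h8:0  h9:0 → peak 13
Task 5@4: h1:9  h2:9  h3:9  h4:6  h5:5  h6:1  h7:0  h8:0  h9:0 → peak 9
Task 5@5: h1:9  h2:9  h3:9  h4:2  h5:5  h6:5  h7:0  h8:0  h9:0 → peak 9
Best is Task 5@4, peak 9.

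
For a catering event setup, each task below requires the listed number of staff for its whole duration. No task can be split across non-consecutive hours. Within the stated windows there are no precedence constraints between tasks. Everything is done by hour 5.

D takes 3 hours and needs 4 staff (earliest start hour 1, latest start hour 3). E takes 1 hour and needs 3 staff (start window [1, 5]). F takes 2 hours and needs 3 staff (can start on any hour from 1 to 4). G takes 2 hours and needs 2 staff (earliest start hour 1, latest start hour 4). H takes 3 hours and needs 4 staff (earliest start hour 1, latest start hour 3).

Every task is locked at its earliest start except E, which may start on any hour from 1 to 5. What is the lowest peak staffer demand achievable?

13

E@1: h1:16  h2:13  h3:8  h4:0  h5:0 → peak 16
E@2: h1:13  h2:16  h3:8  h4:0  h5:0 → peak 16
E@3: h1:13  h2:13  h3:11  h4:0  h5:0 → peak 13
E@4: h1:13  h2:13  h3:8  h4:3  h5:0 → peak 13
E@5: h1:13  h2:13  h3:8  h4:0  h5:3 → peak 13
Best is E@3, peak 13.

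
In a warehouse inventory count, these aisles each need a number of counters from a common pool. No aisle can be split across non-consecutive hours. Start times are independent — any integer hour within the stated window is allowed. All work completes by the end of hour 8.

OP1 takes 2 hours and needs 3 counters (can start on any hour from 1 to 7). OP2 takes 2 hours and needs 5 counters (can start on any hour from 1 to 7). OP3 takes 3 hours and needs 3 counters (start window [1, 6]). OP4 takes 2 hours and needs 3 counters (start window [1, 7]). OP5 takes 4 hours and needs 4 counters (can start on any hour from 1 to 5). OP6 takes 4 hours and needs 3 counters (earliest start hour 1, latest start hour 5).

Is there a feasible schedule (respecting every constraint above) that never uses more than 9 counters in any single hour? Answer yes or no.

Schedule OP1@1, OP2@3, OP3@1, OP4@1, OP5@4, OP6@5: h1:9  h2:9  h3:8  h4:9  h5:7  h6:7  h7:7  h8:3 — peak 9 ≤ 9.

yes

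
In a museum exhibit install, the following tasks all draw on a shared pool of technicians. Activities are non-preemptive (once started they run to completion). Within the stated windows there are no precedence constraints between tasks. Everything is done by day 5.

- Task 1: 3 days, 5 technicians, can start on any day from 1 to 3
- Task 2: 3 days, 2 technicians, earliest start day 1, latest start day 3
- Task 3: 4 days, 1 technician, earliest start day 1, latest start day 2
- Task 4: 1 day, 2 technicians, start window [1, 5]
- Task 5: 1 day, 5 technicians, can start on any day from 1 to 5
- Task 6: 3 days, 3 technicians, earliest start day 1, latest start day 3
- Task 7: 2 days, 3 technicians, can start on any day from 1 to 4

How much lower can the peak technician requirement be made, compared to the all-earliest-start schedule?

10

Early-start peak: d1:21  d2:14  d3:11  d4:1  d5:0 ⇒ 21.
Leveled (Task 1@1, Task 2@1, Task 3@1, Task 4@1, Task 5@5, Task 6@2, Task 7@4): d1:10  d2:11  d3:11  d4:7  d5:8 ⇒ 11.
Reduction 21 − 11 = 10.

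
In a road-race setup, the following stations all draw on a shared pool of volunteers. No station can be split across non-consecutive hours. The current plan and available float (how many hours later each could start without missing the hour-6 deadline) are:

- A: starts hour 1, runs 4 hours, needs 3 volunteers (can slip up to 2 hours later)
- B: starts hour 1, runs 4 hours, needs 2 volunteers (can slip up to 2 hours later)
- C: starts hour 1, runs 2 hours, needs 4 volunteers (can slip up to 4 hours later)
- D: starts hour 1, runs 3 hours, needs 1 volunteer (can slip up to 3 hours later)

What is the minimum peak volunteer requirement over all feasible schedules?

6

Early-start (A@1, B@1, C@1, D@1) gives peak 10: h1:10  h2:10  h3:6  h4:5  h5:0  h6:0.
Shift C→5.
Schedule A@1, B@1, C@5, D@1: h1:6  h2:6  h3:6  h4:5  h5:4  h6:4 — peak 6.
Total volunteer-hours = 31 over 6 hours ⇒ peak ≥ ⌈31/6⌉ = 6, so 6 is optimal.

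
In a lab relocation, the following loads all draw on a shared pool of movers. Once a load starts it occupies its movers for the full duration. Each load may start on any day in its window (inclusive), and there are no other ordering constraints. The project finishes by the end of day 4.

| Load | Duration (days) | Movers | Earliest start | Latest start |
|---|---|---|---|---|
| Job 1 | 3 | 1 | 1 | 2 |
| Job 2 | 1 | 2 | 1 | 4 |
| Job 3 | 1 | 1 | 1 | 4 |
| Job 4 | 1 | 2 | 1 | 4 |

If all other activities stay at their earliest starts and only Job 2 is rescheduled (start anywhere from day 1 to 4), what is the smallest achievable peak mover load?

4

Job 2@1: d1:6  d2:1  d3:1  d4:0 → peak 6
Job 2@2: d1:4  d2:3  d3:1  d4:0 → peak 4
Job 2@3: d1:4  d2:1  d3:3  d4:0 → peak 4
Job 2@4: d1:4  d2:1  d3:1  d4:2 → peak 4
Best is Job 2@2, peak 4.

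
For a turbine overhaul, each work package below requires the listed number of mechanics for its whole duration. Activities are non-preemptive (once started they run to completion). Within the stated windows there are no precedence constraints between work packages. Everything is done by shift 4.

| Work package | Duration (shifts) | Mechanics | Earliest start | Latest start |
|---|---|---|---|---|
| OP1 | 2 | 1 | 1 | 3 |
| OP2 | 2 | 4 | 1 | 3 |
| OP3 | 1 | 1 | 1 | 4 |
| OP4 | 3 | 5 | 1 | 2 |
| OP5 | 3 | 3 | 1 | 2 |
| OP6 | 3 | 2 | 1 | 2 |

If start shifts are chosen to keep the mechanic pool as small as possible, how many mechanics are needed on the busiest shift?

14

Early-start (OP1@1, OP2@1, OP3@1, OP4@1, OP5@1, OP6@1) gives peak 16: s1:16  s2:15  s3:10  s4:0.
Shift OP2→3.
Schedule OP1@1, OP2@3, OP3@1, OP4@1, OP5@1, OP6@1: s1:12  s2:11  s3:14  s4:4 — peak 14.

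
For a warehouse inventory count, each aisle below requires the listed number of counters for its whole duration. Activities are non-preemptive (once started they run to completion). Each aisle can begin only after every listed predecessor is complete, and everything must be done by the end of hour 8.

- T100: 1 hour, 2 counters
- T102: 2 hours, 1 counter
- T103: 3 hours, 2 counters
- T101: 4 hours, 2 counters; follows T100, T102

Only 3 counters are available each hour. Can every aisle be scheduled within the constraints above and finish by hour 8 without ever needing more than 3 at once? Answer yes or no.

yes

Schedule T100@1, T102@1, T103@2, T101@5: h1:3  h2:3  h3:2  h4:2  h5:2  h6:2  h7:2  h8:2 — peak 3 ≤ 3.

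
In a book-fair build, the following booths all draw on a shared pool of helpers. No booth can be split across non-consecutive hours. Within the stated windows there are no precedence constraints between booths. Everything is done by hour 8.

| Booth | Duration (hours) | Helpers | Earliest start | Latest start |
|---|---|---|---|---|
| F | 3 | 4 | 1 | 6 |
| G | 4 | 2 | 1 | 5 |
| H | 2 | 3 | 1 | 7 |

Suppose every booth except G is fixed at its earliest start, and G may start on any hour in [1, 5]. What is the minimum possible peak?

7

G@1: h1:9  h2:9  h3:6  h4:2  h5:0  h6:0  h7:0  h8:0 → peak 9
G@2: h1:7  h2:9  h3:6  h4:2  h5:2  h6:0  h7:0  h8:0 → peak 9
G@3: h1:7  h2:7  h3:6  h4:2  h5:2  h6:2  h7:0  h8:0 → peak 7
G@4: h1:7  h2:7  h3:4  h4:2  h5:2  h6:2  h7:2  h8:0 → peak 7
G@5: h1:7  h2:7  h3:4  h4:0  h5:2  h6:2  h7:2  h8:2 → peak 7
Best is G@3, peak 7.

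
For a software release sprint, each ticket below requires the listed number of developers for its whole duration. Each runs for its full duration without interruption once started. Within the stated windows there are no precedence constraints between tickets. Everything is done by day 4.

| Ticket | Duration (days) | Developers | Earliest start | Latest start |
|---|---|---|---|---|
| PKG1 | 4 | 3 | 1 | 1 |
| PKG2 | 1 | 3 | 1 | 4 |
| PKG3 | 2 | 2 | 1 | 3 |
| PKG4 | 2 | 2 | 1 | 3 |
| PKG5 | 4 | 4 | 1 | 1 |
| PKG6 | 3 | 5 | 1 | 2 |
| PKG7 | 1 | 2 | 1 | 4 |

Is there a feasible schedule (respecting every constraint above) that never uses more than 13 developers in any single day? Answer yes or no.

Total developer-days = 56; over 4 days the average is 56/4 > 13, so some day must exceed 13.

no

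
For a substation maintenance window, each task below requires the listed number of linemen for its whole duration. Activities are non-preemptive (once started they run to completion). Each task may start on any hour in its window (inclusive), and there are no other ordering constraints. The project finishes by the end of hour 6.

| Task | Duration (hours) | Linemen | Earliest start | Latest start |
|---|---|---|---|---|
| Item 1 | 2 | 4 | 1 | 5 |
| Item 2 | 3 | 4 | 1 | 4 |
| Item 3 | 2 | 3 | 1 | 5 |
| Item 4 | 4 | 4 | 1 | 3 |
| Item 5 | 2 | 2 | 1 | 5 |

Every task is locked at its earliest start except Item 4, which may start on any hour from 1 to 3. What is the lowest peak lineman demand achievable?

Item 4@1: h1:17  h2:17  h3:8  h4:4  h5:0  h6:0 → peak 17
Item 4@2: h1:13  h2:17  h3:8  h4:4  h5:4  h6:0 → peak 17
Item 4@3: h1:13  h2:13  h3:8  h4:4  h5:4  h6:4 → peak 13
Best is Item 4@3, peak 13.

13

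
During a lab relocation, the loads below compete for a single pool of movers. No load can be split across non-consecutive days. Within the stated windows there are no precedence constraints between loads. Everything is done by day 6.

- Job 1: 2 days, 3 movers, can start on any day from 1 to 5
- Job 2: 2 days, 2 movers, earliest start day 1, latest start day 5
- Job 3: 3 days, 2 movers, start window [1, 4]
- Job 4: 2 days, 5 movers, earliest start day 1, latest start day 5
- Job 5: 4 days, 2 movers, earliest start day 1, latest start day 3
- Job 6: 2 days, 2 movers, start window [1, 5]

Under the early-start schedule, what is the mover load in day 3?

At early start, day 3 has: Job 3, Job 5.
Demand: 2 + 2 = 4.

4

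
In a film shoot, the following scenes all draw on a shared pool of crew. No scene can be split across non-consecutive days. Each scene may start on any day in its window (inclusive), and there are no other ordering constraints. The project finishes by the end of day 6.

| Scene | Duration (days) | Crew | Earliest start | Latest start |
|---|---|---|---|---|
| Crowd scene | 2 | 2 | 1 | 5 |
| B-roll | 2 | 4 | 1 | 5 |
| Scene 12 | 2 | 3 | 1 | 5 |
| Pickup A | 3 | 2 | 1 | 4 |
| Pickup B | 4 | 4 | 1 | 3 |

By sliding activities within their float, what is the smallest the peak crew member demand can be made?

8

Early-start (Crowd scene@1, B-roll@1, Scene 12@1, Pickup A@1, Pickup B@1) gives peak 15: d1:15  d2:15  d3:6  d4:4  d5:0  d6:0.
Shift Scene 12→4, Pickup B→3.
Schedule Crowd scene@1, B-roll@1, Scene 12@4, Pickup A@1, Pickup B@3: d1:8  d2:8  d3:6  d4:7  d5:7  d6:4 — peak 8.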